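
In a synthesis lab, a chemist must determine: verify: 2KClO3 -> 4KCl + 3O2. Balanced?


Equation: 2KClO3 -> 4KCl + 3O2
Check atoms: Cl: 2≠4, K: 2≠4, O: 6=6
Not balanced

No, not balanced


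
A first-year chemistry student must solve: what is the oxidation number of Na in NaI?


Group 1 metal: +1
Oxidation number: +1

+1


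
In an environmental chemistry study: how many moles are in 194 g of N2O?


M(N2O) = 44.02 g/mol
n = mass/M = 194/44.02 = 4.4071 mol

4.4071 mol


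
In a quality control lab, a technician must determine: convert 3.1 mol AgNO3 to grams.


M(AgNO3) = 169.88 g/mol
mass = n × M = 3.1 × 169.88 = 526.63 g

526.63 g


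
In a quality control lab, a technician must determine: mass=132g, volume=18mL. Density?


ρ = mass/volume
= 132/18
= 7.333 g/mL

7.333 g/mL


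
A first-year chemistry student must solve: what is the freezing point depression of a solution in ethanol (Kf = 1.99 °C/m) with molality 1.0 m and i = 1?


ΔTf = Kf × m × i
= 1.99 × 1.0 × 1
= 1.99 °C

1.99 °C


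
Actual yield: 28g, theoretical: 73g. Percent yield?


% yield = actual/theoretical × 100
= 28/73 × 100
= 38.36%

38.36%


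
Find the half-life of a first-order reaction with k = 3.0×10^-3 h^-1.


t½ = ln2/k = 0.693147/(3.0×10^-3 h^-1)
= 231.0 h

231.0 h


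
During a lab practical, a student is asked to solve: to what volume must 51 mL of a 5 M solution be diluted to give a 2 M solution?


C1V1 = C2V2
5 × 51 = 2 × V2
V2 = 255/2 = 127.5 mL

127.5 mL


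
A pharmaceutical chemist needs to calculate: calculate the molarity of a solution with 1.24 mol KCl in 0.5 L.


M = n/V = 1.24/0.5 = 2.480 mol/L

2.480 M


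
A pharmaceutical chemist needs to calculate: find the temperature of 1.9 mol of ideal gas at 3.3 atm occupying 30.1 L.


PV = nRT  (R = 0.08206 L·atm/(mol·K))
T = PV/(nR) = 3.3×30.1/(1.9×0.08206)
= 99.33/0.155914
= 637.08 K

637.08 K


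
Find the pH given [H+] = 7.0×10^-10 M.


pH = -log10([H+]) = -log10(7.0×10^-10)
= 10 - log10(7.0)
= 10 - 0.85
= 9.15

9.15


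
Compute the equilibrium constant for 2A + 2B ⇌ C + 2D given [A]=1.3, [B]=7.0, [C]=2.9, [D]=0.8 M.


Kc = [C][D]^2/([A]^2[B]^2)
= (2.9^1 × 0.8^2)/(1.3^2 × 7.0^2)
= 1.856/82.81
= 0.02241

0.02241


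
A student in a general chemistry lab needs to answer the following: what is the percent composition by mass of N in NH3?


M(NH3) = 1×14.01 + 3×1.008 = 17.034 g/mol
Mass of N = 1 × 14.01 = 14.01 g/mol
% N = 14.01/17.034 × 100 = 82.25%

82.25%


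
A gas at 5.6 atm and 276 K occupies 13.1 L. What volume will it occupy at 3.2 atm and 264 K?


P1V1/T1 = P2V2/T2
V2 = P1V1T2/(T1P2)
= 5.6×13.1×264/(276×3.2)
= 21.928 L

21.928 L


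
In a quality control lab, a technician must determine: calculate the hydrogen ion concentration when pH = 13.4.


[H+] = 10^(-pH) = 10^(-13.4)
= 3.98×10^-14 M

3.98×10^-14 M


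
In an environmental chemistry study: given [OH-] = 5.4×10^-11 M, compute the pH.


pOH = -log10([OH-]) = -log10(5.4×10^-11)
= 11 - log10(5.4) = 10.27
pH = 14 - pOH = 14 - 10.27 = 3.73

3.73


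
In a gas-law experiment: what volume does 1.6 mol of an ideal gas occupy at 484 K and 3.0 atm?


PV = nRT  (R = 0.08206 L·atm/(mol·K))
V = nRT/P = 1.6×0.08206×484/3.0
= 21.182 L

21.182 L


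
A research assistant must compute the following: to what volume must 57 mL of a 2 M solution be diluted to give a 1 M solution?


C1V1 = C2V2
2 × 57 = 1 × V2
V2 = 114/1 = 114.0 mL

114.0 mL


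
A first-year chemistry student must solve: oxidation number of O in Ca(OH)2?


O is usually -2
Oxidation number: -2

-2


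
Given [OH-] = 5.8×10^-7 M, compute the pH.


pOH = -log10([OH-]) = -log10(5.8×10^-7)
= 7 - log10(5.8) = 6.24
pH = 14 - pOH = 14 - 6.24 = 7.76

7.76


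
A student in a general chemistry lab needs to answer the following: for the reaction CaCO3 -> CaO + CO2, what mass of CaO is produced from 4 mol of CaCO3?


Mole ratio CaO:CaCO3 = 1:1
n(CaO) = 4 × 1/1 = 4.000 mol
mass = 4.000 × 56.08 = 224.32 g

224.32 g


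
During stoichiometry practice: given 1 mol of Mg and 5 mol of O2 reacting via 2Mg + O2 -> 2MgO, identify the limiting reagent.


Mole ratio available / coefficient:
  Mg: 1/2 = 0.500
  O2: 5/1 = 5.000
Smaller ratio is limiting.

Mg


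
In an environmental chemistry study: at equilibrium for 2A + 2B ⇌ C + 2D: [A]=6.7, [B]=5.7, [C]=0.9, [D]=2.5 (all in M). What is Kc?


Kc = [C][D]^2/([A]^2[B]^2)
= (0.9^1 × 2.5^2)/(6.7^2 × 5.7^2)
= 5.625/1458.4761
= 0.003857

0.003857


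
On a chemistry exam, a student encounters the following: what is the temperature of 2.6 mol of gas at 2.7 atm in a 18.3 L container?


PV = nRT  (R = 0.08206 L·atm/(mol·K))
T = PV/(nR) = 2.7×18.3/(2.6×0.08206)
= 49.41/0.213356
= 231.58 K

231.58 K


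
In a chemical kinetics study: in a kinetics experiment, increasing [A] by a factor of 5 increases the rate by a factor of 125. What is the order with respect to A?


rate ∝ [A]^n
5^n = 125 → n = 3
Order in A: 3

3


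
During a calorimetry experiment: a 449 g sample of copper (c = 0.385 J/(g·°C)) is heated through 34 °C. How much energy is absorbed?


q = mcΔT = 449 × 0.385 × 34
= 5877.41 J

5877.41 J


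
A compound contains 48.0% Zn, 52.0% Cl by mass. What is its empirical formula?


Assume 100 g sample. Moles of each element:
  Zn: 48.0/65.38 = 0.734 mol
  Cl: 52.0/35.45 = 1.467 mol
Divide by smallest (0.734):
  Zn: 0.734/0.734 = 1.0
  Cl: 1.467/0.734 = 2.0
Empirical formula: ZnCl2

ZnCl2


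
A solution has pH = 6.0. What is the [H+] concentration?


[H+] = 10^(-pH) = 10^(-6.0)
= 1.0×10^-6 M

1.0×10^-6 M


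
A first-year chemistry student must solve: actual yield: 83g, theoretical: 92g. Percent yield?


% yield = actual/theoretical × 100
= 83/92 × 100
= 90.22%

90.22%


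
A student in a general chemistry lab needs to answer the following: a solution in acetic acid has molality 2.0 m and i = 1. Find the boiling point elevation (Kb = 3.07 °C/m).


ΔTb = Kb × m × i
= 3.07 × 2.0 × 1
= 6.14 °C

6.14 °C


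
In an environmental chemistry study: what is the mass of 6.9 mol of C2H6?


M(C2H6) = 30.07 g/mol
mass = n × M = 6.9 × 30.07 = 207.48 g

207.48 g


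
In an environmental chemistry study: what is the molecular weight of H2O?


M(H2O) = 2×1.008 + 1×16.0
= 2.02 + 16.0
= 18.02 g/mol

18.02 g/mol


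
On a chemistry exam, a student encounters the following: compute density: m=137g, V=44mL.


ρ = mass/volume
= 137/44
= 3.114 g/mL

3.114 g/mL


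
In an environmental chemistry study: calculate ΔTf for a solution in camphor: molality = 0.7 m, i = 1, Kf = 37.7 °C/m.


ΔTf = Kf × m × i
= 37.7 × 0.7 × 1
= 26.39 °C

26.39 °C


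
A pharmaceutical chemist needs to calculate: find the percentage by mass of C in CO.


M(CO) = 1×12.01 + 1×16.0 = 28.01 g/mol
Mass of C = 1 × 12.01 = 12.01 g/mol
% C = 12.01/28.01 × 100 = 42.88%

42.88%


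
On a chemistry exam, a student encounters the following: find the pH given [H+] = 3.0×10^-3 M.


pH = -log10([H+]) = -log10(3.0×10^-3)
= 3 - log10(3.0)
= 3 - 0.48
= 2.52

2.52


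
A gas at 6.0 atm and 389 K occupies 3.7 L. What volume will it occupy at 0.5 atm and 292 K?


P1V1/T1 = P2V2/T2
V2 = P1V1T2/(T1P2)
= 6.0×3.7×292/(389×0.5)
= 33.329 L

33.329 L


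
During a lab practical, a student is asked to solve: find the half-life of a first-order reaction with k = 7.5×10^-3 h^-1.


t½ = ln2/k = 0.693147/(7.5×10^-3 h^-1)
= 92.42 h

92.42 h


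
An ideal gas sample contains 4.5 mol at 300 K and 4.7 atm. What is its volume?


PV = nRT  (R = 0.08206 L·atm/(mol·K))
V = nRT/P = 4.5×0.08206×300/4.7
= 23.57 L

23.57 L


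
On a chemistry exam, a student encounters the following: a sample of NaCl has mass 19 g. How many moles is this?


M(NaCl) = 58.44 g/mol
n = mass/M = 19/58.44 = 0.3251 mol

0.3251 mol


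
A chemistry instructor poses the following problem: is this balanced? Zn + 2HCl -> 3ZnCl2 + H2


Equation: Zn + 2HCl -> 3ZnCl2 + H2
Check atoms: Cl: 2≠6, H: 2=2, Zn: 1≠3
Not balanced

No, not balanced


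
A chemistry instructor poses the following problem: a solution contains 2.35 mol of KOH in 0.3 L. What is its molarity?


M = n/V = 2.35/0.3 = 7.833 mol/L

7.833 M


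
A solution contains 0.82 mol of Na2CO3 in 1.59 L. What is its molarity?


M = n/V = 0.82/1.59 = 0.516 mol/L

0.516 M


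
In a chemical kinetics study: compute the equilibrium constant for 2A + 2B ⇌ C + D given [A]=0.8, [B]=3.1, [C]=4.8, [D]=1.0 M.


Kc = [C][D]/([A]^2[B]^2)
= (4.8^1 × 1.0^1)/(0.8^2 × 3.1^2)
= 4.8/6.1504
= 0.7804

0.7804


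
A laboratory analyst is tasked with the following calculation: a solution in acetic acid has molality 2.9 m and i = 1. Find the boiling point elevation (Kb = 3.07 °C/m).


ΔTb = Kb × m × i
= 3.07 × 2.9 × 1
= 8.903 °C

8.903 °C


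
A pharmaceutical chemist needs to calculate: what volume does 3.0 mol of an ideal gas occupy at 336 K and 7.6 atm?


PV = nRT  (R = 0.08206 L·atm/(mol·K))
V = nRT/P = 3.0×0.08206×336/7.6
= 10.884 L

10.884 L


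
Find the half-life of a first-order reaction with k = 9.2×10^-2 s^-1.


t½ = ln2/k = 0.693147/(9.2×10^-2 s^-1)
= 7.534 s

7.534 s


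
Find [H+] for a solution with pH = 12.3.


[H+] = 10^(-pH) = 10^(-12.3)
= 5.01×10^-13 M

5.01×10^-13 M


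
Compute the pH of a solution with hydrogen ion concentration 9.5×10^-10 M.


pH = -log10([H+]) = -log10(9.5×10^-10)
= 10 - log10(9.5)
= 10 - 0.98
= 9.02

9.02


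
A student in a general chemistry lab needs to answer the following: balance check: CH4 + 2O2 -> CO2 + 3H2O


Equation: CH4 + 2O2 -> CO2 + 3H2O
Check atoms: C: 1=1, H: 4≠6, O: 4≠5
Not balanced

No, not balanced


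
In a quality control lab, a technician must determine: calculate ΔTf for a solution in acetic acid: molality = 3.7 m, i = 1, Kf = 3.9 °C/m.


ΔTf = Kf × m × i
= 3.9 × 3.7 × 1
= 14.43 °C

14.43 °C


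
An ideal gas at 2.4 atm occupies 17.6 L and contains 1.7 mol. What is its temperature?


PV = nRT  (R = 0.08206 L·atm/(mol·K))
T = PV/(nR) = 2.4×17.6/(1.7×0.08206)
= 42.24/0.139502
= 302.79 K

302.79 K


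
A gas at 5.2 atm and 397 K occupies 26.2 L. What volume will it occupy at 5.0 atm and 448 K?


P1V1/T1 = P2V2/T2
V2 = P1V1T2/(T1P2)
= 5.2×26.2×448/(397×5.0)
= 30.748 L

30.748 L


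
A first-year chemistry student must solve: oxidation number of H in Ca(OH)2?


H is +1 with nonmetals
Oxidation number: +1

+1


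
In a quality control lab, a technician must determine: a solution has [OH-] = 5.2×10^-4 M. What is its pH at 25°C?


pOH = -log10([OH-]) = -log10(5.2×10^-4)
= 4 - log10(5.2) = 3.28
pH = 14 - pOH = 14 - 3.28 = 10.72

10.72


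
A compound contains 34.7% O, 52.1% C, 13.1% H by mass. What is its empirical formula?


Assume 100 g sample. Moles of each element:
  O: 34.7/16.0 = 2.169 mol
  C: 52.1/12.01 = 4.338 mol
  H: 13.1/1.008 = 12.996 mol
Divide by smallest (2.169):
  O: 2.169/2.169 = 1.0
  C: 4.338/2.169 = 2.0
  H: 12.996/2.169 = 5.99
Empirical formula: C2H6O

C2H6O


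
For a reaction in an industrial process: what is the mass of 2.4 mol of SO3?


M(SO3) = 80.07 g/mol
mass = n × M = 2.4 × 80.07 = 192.17 g

192.17 g


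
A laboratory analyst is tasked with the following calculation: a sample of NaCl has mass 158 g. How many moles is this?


M(NaCl) = 58.44 g/mol
n = mass/M = 158/58.44 = 2.7036 mol

2.7036 mol


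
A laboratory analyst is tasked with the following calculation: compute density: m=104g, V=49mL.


ρ = mass/volume
= 104/49
= 2.122 g/mL

2.122 g/mL


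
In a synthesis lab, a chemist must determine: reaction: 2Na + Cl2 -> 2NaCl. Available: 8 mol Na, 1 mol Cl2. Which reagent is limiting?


Mole ratio available / coefficient:
  Na: 8/2 = 4.000
  Cl2: 1/1 = 1.000
Smaller ratio is limiting.

Cl2


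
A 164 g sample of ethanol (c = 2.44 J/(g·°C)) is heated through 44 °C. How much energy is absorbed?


q = mcΔT = 164 × 2.44 × 44
= 17607.04 J

17607.04 J


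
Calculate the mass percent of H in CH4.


M(CH4) = 1×12.01 + 4×1.008 = 16.042 g/mol
Mass of H = 4 × 1.008 = 4.032 g/mol
% H = 4.032/16.042 × 100 = 25.13%

25.13%


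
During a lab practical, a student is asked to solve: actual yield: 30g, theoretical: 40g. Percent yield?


% yield = actual/theoretical × 100
= 30/40 × 100
= 75.0%

75.0%


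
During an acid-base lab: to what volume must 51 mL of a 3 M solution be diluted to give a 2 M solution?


C1V1 = C2V2
3 × 51 = 2 × V2
V2 = 153/2 = 76.5 mL

76.5 mL


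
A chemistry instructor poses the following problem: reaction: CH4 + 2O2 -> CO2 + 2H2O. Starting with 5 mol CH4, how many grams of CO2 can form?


Mole ratio CO2:CH4 = 1:1
n(CO2) = 5 × 1/1 = 5.000 mol
mass = 5.000 × 44.01 = 220.05 g

220.05 g


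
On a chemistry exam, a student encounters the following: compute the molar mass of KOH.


M(KOH) = 1×39.1 + 1×16.0 + 1×1.008
= 39.1 + 16.0 + 1.01
= 56.11 g/mol

56.11 g/mol


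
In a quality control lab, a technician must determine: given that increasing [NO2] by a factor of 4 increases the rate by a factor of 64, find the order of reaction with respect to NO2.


rate ∝ [NO2]^n
4^n = 64 → n = 3
Order in NO2: 3

3


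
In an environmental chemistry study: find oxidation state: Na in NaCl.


Group 1 metal: +1
Oxidation number: +1

+1


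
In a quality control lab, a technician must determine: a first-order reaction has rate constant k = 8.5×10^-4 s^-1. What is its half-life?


t½ = ln2/k = 0.693147/(8.5×10^-4 s^-1)
= 815.5 s

815.5 s


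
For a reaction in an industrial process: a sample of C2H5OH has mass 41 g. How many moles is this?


M(C2H5OH) = 46.07 g/mol
n = mass/M = 41/46.07 = 0.89 mol

0.89 mol


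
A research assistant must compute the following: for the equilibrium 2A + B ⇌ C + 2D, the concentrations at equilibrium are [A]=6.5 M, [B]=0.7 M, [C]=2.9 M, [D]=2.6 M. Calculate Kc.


Kc = [C][D]^2/([A]^2[B])
= (2.9^1 × 2.6^2)/(6.5^2 × 0.7^1)
= 19.604/29.575
= 0.6629

0.6629


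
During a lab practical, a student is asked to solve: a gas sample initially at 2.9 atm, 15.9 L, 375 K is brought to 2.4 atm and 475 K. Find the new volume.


P1V1/T1 = P2V2/T2
V2 = P1V1T2/(T1P2)
= 2.9×15.9×475/(375×2.4)
= 24.336 L

24.336 L


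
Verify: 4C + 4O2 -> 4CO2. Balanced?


Equation: 4C + 4O2 -> 4CO2
Check atoms: C: 4=4, O: 8=8
Balanced

Yes, balanced


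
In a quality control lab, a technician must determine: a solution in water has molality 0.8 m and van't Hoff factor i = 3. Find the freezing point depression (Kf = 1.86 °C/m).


ΔTf = Kf × m × i
= 1.86 × 0.8 × 3
= 4.464 °C

4.464 °C


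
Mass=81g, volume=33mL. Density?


ρ = mass/volume
= 81/33
= 2.455 g/mL

2.455 g/mL


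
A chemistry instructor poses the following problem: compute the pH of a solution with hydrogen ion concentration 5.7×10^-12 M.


pH = -log10([H+]) = -log10(5.7×10^-12)
= 12 - log10(5.7)
= 12 - 0.76
= 11.24

11.24


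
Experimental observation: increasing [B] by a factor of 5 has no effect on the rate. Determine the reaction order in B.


rate ∝ [B]^n
rate ∝ [B]^0
Order in B: 0

0


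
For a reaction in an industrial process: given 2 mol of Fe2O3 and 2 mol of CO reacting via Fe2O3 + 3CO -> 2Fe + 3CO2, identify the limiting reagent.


Mole ratio available / coefficient:
  Fe2O3: 2/1 = 2.000
  CO: 2/3 = 0.667
Smaller ratio is limiting.

CO


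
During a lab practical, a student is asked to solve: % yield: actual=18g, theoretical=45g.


% yield = actual/theoretical × 100
= 18/45 × 100
= 40.0%

40.0%


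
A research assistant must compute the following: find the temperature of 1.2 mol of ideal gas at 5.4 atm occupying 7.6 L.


PV = nRT  (R = 0.08206 L·atm/(mol·K))
T = PV/(nR) = 5.4×7.6/(1.2×0.08206)
= 41.04/0.098472
= 416.77 K

416.77 K


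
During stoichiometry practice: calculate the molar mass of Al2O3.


M(Al2O3) = 2×26.98 + 3×16.0
= 53.96 + 48.0
= 101.96 g/mol

101.96 g/mol


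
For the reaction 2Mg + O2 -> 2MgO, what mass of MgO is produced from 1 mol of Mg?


Mole ratio MgO:Mg = 2:2
n(MgO) = 1 × 2/2 = 1.000 mol
mass = 1.000 × 40.31 = 40.31 g

40.31 g


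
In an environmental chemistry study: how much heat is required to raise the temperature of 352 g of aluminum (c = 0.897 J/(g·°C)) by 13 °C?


q = mcΔT = 352 × 0.897 × 13
= 4104.67 J

4104.67 J


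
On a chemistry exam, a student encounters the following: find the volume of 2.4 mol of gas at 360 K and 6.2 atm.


PV = nRT  (R = 0.08206 L·atm/(mol·K))
V = nRT/P = 2.4×0.08206×360/6.2
= 11.435 L

11.435 L


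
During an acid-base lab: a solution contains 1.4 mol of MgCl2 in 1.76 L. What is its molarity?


M = n/V = 1.4/1.76 = 0.795 mol/L

0.795 M


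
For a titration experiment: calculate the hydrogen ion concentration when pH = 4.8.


[H+] = 10^(-pH) = 10^(-4.8)
= 1.58×10^-5 M

1.58×10^-5 M


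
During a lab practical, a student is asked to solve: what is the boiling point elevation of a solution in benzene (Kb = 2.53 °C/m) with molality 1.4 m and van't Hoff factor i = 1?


ΔTb = Kb × m × i
= 2.53 × 1.4 × 1
= 3.542 °C

3.542 °C


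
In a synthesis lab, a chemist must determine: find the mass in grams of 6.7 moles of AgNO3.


M(AgNO3) = 169.88 g/mol
mass = n × M = 6.7 × 169.88 = 1138.20 g

1138.20 g


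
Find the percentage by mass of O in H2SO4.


M(H2SO4) = 2×1.008 + 1×32.07 + 4×16.0 = 98.086 g/mol
Mass of O = 4 × 16.0 = 64.00 g/mol
% O = 64.00/98.086 × 100 = 65.25%

65.25%


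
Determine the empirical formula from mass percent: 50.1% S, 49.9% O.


Assume 100 g sample. Moles of each element:
  S: 50.1/32.07 = 1.562 mol
  O: 49.9/16.0 = 3.119 mol
Divide by smallest (1.562):
  S: 1.562/1.562 = 1.0
  O: 3.119/1.562 = 2.0
Empirical formula: SO2

SO2


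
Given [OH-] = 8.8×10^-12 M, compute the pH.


pOH = -log10([OH-]) = -log10(8.8×10^-12)
= 12 - log10(8.8) = 11.06
pH = 14 - pOH = 14 - 11.06 = 2.94

2.94


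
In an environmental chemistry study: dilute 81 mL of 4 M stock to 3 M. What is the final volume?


C1V1 = C2V2
4 × 81 = 3 × V2
V2 = 324/3 = 108.0 mL

108.0 mL


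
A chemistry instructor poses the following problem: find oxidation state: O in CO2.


O is usually -2
Oxidation number: -2

-2


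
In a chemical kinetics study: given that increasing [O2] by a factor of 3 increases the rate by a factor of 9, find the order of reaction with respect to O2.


rate ∝ [O2]^n
3^n = 9 → n = 2
Order in O2: 2

2


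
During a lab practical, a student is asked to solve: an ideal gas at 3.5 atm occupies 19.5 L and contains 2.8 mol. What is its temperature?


PV = nRT  (R = 0.08206 L·atm/(mol·K))
T = PV/(nR) = 3.5×19.5/(2.8×0.08206)
= 68.25/0.229768
= 297.04 K

297.04 K


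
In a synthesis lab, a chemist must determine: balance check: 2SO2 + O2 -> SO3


Equation: 2SO2 + O2 -> SO3
Check atoms: O: 6≠3, S: 2≠1
Not balanced

No, not balanced


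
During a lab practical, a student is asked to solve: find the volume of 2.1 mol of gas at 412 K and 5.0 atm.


PV = nRT  (R = 0.08206 L·atm/(mol·K))
V = nRT/P = 2.1×0.08206×412/5.0
= 14.2 L

14.2 L


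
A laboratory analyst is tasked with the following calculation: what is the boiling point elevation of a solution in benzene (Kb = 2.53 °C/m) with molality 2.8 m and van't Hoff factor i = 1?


ΔTb = Kb × m × i
= 2.53 × 2.8 × 1
= 7.084 °C

7.084 °C


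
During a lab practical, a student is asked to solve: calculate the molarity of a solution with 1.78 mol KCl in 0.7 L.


M = n/V = 1.78/0.7 = 2.543 mol/L

2.543 M


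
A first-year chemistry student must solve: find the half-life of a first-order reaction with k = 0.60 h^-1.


t½ = ln2/k = 0.693147/(0.60 h^-1)
= 1.155 h

1.155 h


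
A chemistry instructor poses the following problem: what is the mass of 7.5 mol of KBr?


M(KBr) = 119.0 g/mol
mass = n × M = 7.5 × 119.0 = 892.50 g

892.50 g


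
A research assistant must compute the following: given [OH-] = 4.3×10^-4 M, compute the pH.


pOH = -log10([OH-]) = -log10(4.3×10^-4)
= 4 - log10(4.3) = 3.37
pH = 14 - pOH = 14 - 3.37 = 10.63

10.63


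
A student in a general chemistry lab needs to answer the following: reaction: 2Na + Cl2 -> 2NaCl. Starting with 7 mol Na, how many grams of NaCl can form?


Mole ratio NaCl:Na = 2:2
n(NaCl) = 7 × 2/2 = 7.000 mol
mass = 7.000 × 58.44 = 409.08 g

409.08 g


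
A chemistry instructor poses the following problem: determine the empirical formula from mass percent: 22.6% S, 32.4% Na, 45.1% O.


Assume 100 g sample. Moles of each element:
  S: 22.6/32.07 = 0.705 mol
  Na: 32.4/22.99 = 1.409 mol
  O: 45.1/16.0 = 2.819 mol
Divide by smallest (0.705):
  S: 0.705/0.705 = 1.0
  Na: 1.409/0.705 = 2.0
  O: 2.819/0.705 = 4.0
Empirical formula: Na2SO4

Na2SO4


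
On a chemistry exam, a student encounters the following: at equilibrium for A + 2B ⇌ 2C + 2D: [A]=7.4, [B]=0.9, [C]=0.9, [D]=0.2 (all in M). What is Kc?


Kc = [C]^2[D]^2/([A][B]^2)
= (0.9^2 × 0.2^2)/(7.4^1 × 0.9^2)
= 0.0324/5.994
= 0.005405

0.005405


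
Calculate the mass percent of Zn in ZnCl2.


M(ZnCl2) = 1×65.38 + 2×35.45 = 136.28 g/mol
Mass of Zn = 1 × 65.38 = 65.38 g/mol
% Zn = 65.38/136.28 × 100 = 47.97%

47.97%


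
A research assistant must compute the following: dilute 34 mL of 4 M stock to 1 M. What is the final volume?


C1V1 = C2V2
4 × 34 = 1 × V2
V2 = 136/1 = 136.0 mL

136.0 mL


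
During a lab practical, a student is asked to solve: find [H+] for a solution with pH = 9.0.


[H+] = 10^(-pH) = 10^(-9.0)
= 1.0×10^-9 M

1.0×10^-9 M


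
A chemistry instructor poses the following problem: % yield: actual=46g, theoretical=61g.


% yield = actual/theoretical × 100
= 46/61 × 100
= 75.41%

75.41%


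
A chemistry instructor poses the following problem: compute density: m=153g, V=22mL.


ρ = mass/volume
= 153/22
= 6.955 g/mL

6.955 g/mL


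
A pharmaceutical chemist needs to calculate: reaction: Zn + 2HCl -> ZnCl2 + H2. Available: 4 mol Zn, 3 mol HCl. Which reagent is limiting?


Mole ratio available / coefficient:
  Zn: 4/1 = 4.000
  HCl: 3/2 = 1.500
Smaller ratio is limiting.

HCl


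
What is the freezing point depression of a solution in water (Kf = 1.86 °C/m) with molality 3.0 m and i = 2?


ΔTf = Kf × m × i
= 1.86 × 3.0 × 2
= 11.16 °C

11.16 °C


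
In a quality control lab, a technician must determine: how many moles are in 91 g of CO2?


M(CO2) = 44.01 g/mol
n = mass/M = 91/44.01 = 2.0677 mol

2.0677 mol


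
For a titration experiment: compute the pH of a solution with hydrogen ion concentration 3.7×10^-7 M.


pH = -log10([H+]) = -log10(3.7×10^-7)
= 7 - log10(3.7)
= 7 - 0.57
= 6.43

6.43


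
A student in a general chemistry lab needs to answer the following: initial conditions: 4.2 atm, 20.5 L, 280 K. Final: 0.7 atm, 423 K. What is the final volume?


P1V1/T1 = P2V2/T2
V2 = P1V1T2/(T1P2)
= 4.2×20.5×423/(280×0.7)
= 185.818 L

185.818 L


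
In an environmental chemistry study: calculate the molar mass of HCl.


M(HCl) = 1×1.008 + 1×35.45
= 1.01 + 35.45
= 36.46 g/mol

36.46 g/mol


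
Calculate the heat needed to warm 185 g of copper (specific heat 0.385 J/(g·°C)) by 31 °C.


q = mcΔT = 185 × 0.385 × 31
= 2207.98 J

2207.98 J


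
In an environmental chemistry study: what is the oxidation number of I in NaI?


halide: -1
Oxidation number: -1

-1


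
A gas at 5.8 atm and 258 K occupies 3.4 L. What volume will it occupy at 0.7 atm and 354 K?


P1V1/T1 = P2V2/T2
V2 = P1V1T2/(T1P2)
= 5.8×3.4×354/(258×0.7)
= 38.654 L

38.654 L


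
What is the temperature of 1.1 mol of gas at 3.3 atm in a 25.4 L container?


PV = nRT  (R = 0.08206 L·atm/(mol·K))
T = PV/(nR) = 3.3×25.4/(1.1×0.08206)
= 83.82/0.090266
= 928.59 K

928.59 K


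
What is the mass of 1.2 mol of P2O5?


M(P2O5) = 141.94 g/mol
mass = n × M = 1.2 × 141.94 = 170.33 g

170.33 g


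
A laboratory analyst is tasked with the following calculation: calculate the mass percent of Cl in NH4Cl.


M(NH4Cl) = 1×14.01 + 4×1.008 + 1×35.45 = 53.492 g/mol
Mass of Cl = 1 × 35.45 = 35.45 g/mol
% Cl = 35.45/53.492 × 100 = 66.27%

66.27%


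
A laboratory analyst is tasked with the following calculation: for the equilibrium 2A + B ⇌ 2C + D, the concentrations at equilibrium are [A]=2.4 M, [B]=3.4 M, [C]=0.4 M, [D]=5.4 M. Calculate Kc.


Kc = [C]^2[D]/([A]^2[B])
= (0.4^2 × 5.4^1)/(2.4^2 × 3.4^1)
= 0.864/19.584
= 0.04412

0.04412


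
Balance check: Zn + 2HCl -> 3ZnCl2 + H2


Equation: Zn + 2HCl -> 3ZnCl2 + H2
Check atoms: Cl: 2≠6, H: 2=2, Zn: 1≠3
Not balanced

No, not balanced


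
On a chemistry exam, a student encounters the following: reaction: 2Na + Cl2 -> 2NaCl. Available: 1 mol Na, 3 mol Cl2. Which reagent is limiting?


Mole ratio available / coefficient:
  Na: 1/2 = 0.500
  Cl2: 3/1 = 3.000
Smaller ratio is limiting.

Na


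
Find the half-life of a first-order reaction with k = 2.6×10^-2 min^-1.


t½ = ln2/k = 0.693147/(2.6×10^-2 min^-1)
= 26.66 min

26.66 min


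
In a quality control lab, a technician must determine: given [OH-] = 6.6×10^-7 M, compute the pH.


pOH = -log10([OH-]) = -log10(6.6×10^-7)
= 7 - log10(6.6) = 6.18
pH = 14 - pOH = 14 - 6.18 = 7.82

7.82


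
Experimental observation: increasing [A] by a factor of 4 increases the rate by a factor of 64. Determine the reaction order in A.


rate ∝ [A]^n
4^n = 64 → n = 3
Order in A: 3

3


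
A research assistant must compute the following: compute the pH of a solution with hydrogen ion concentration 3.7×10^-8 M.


pH = -log10([H+]) = -log10(3.7×10^-8)
= 8 - log10(3.7)
= 8 - 0.57
= 7.43

7.43


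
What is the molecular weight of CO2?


M(CO2) = 1×12.01 + 2×16.0
= 12.01 + 32.0
= 44.01 g/mol

44.01 g/mol


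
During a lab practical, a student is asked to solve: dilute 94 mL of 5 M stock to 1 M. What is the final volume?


C1V1 = C2V2
5 × 94 = 1 × V2
V2 = 470/1 = 470.0 mL

470.0 mL


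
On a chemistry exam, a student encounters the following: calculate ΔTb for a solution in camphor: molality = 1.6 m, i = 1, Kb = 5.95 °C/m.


ΔTb = Kb × m × i
= 5.95 × 1.6 × 1
= 9.52 °C

9.52 °C


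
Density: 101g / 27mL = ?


ρ = mass/volume
= 101/27
= 3.741 g/mL

3.741 g/mL


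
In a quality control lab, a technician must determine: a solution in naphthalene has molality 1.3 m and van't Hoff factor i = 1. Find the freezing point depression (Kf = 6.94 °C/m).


ΔTf = Kf × m × i
= 6.94 × 1.3 × 1
= 9.022 °C

9.022 °C


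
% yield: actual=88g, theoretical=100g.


% yield = actual/theoretical × 100
= 88/100 × 100
= 88.0%

88.0%


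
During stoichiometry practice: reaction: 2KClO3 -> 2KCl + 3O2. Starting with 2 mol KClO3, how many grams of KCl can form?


Mole ratio KCl:KClO3 = 2:2
n(KCl) = 2 × 2/2 = 2.000 mol
mass = 2.000 × 74.55 = 149.1 g

149.1 g


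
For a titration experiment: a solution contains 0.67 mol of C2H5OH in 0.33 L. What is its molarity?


M = n/V = 0.67/0.33 = 2.030 mol/L

2.030 M


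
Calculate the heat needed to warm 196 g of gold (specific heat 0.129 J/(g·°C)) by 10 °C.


q = mcΔT = 196 × 0.129 × 10
= 252.84 J

252.84 J


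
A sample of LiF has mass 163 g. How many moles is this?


M(LiF) = 25.94 g/mol
n = mass/M = 163/25.94 = 6.2837 mol

6.2837 mol


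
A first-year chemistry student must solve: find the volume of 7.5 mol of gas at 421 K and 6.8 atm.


PV = nRT  (R = 0.08206 L·atm/(mol·K))
V = nRT/P = 7.5×0.08206×421/6.8
= 38.104 L

38.104 L


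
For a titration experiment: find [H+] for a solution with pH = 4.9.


[H+] = 10^(-pH) = 10^(-4.9)
= 1.26×10^-5 M

1.26×10^-5 M


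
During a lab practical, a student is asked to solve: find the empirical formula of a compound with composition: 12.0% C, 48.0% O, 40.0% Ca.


Assume 100 g sample. Moles of each element:
  C: 12.0/12.01 = 0.999 mol
  O: 48.0/16.0 = 3.0 mol
  Ca: 40.0/40.08 = 0.998 mol
Divide by smallest (0.998):
  C: 0.999/0.998 = 1.0
  O: 3.0/0.998 = 3.01
  Ca: 0.998/0.998 = 1.0
Empirical formula: CaCO3

CaCO3


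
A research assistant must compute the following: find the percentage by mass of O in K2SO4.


M(K2SO4) = 2×39.1 + 1×32.07 + 4×16.0 = 174.27 g/mol
Mass of O = 4 × 16.0 = 64.00 g/mol
% O = 64.00/174.27 × 100 = 36.72%

36.72%


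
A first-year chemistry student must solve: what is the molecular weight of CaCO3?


M(CaCO3) = 1×40.08 + 1×12.01 + 3×16.0
= 40.08 + 12.01 + 48.0
= 100.09 g/mol

100.09 g/mol


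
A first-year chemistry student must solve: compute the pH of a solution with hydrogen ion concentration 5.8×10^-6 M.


pH = -log10([H+]) = -log10(5.8×10^-6)
= 6 - log10(5.8)
= 6 - 0.76
= 5.24

5.24


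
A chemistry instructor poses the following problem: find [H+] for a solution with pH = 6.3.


[H+] = 10^(-pH) = 10^(-6.3)
= 5.01×10^-7 M

5.01×10^-7 M


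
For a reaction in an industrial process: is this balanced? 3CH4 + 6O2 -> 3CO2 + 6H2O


Equation: 3CH4 + 6O2 -> 3CO2 + 6H2O
Check atoms: C: 3=3, H: 12=12, O: 12=12
Balanced

Yes, balanced


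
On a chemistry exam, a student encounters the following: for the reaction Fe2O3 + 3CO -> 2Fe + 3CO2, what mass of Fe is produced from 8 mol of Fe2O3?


Mole ratio Fe:Fe2O3 = 2:1
n(Fe) = 8 × 2/1 = 16.000 mol
mass = 16.000 × 55.85 = 893.6 g

893.6 g


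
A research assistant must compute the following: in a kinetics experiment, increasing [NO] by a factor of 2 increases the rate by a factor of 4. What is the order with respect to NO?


rate ∝ [NO]^n
2^n = 4 → n = 2
Order in NO: 2

2


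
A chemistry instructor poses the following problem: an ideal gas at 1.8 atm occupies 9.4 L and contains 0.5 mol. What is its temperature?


PV = nRT  (R = 0.08206 L·atm/(mol·K))
T = PV/(nR) = 1.8×9.4/(0.5×0.08206)
= 16.92/0.041030
= 412.38 K

412.38 K


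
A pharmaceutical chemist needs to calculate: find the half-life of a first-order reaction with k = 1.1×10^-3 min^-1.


t½ = ln2/k = 0.693147/(1.1×10^-3 min^-1)
= 630.1 min

630.1 min


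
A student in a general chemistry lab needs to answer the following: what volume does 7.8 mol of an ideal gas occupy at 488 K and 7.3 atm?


PV = nRT  (R = 0.08206 L·atm/(mol·K))
V = nRT/P = 7.8×0.08206×488/7.3
= 42.788 L

42.788 L


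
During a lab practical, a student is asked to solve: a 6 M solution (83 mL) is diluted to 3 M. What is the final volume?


C1V1 = C2V2
6 × 83 = 3 × V2
V2 = 498/3 = 166.0 mL

166.0 mL


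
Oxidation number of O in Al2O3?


O is usually -2
Oxidation number: -2

-2


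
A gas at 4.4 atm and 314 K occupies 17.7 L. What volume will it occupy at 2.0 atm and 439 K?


P1V1/T1 = P2V2/T2
V2 = P1V1T2/(T1P2)
= 4.4×17.7×439/(314×2.0)
= 54.442 L

54.442 L


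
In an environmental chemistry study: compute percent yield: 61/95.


% yield = actual/theoretical × 100
= 61/95 × 100
= 64.21%

64.21%


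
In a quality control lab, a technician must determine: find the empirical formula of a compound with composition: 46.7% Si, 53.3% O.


Assume 100 g sample. Moles of each element:
  Si: 46.7/28.09 = 1.663 mol
  O: 53.3/16.0 = 3.331 mol
Divide by smallest (1.663):
  Si: 1.663/1.663 = 1.0
  O: 3.331/1.663 = 2.0
Empirical formula: SiO2

SiO2


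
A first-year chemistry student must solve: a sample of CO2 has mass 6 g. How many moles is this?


M(CO2) = 44.01 g/mol
n = mass/M = 6/44.01 = 0.1363 mol

0.1363 mol


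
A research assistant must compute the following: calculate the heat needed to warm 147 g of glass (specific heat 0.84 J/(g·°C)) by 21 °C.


q = mcΔT = 147 × 0.84 × 21
= 2593.08 J

2593.08 J


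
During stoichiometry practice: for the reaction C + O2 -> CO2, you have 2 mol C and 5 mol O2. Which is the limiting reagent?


Mole ratio available / coefficient:
  C: 2/1 = 2.000
  O2: 5/1 = 5.000
Smaller ratio is limiting.

C


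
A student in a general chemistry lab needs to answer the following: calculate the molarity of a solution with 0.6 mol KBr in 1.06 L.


M = n/V = 0.6/1.06 = 0.566 mol/L

0.566 M


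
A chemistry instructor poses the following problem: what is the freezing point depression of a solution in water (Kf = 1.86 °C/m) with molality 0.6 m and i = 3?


ΔTf = Kf × m × i
= 1.86 × 0.6 × 3
= 3.348 °C

3.348 °C


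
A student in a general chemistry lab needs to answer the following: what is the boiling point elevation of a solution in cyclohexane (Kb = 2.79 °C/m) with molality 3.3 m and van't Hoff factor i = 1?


ΔTb = Kb × m × i
= 2.79 × 3.3 × 1
= 9.207 °C

9.207 °C


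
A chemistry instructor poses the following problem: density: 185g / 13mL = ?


ρ = mass/volume
= 185/13
= 14.231 g/mL

14.231 g/mL


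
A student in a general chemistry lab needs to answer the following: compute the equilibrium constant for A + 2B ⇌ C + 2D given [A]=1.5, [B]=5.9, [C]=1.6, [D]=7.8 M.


Kc = [C][D]^2/([A][B]^2)
= (1.6^1 × 7.8^2)/(1.5^1 × 5.9^2)
= 97.344/52.215
= 1.864

1.864


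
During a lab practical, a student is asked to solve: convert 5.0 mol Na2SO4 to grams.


M(Na2SO4) = 142.05 g/mol
mass = n × M = 5.0 × 142.05 = 710.25 g

710.25 g


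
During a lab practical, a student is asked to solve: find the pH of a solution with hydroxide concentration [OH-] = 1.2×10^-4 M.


pOH = -log10([OH-]) = -log10(1.2×10^-4)
= 4 - log10(1.2) = 3.92
pH = 14 - pOH = 14 - 3.92 = 10.08

10.08


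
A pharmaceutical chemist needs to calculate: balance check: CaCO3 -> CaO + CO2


Equation: CaCO3 -> CaO + CO2
Check atoms: C: 1=1, Ca: 1=1, O: 3=3
Balanced

Yes, balanced


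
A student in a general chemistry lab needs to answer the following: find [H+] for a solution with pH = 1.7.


[H+] = 10^(-pH) = 10^(-1.7)
= 2.0×10^-2 M

2.0×10^-2 M


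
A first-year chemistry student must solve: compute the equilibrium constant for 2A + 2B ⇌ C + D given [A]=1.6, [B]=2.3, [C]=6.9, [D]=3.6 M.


Kc = [C][D]/([A]^2[B]^2)
= (6.9^1 × 3.6^1)/(1.6^2 × 2.3^2)
= 24.84/13.5424
= 1.834

1.834


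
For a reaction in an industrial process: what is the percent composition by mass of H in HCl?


M(HCl) = 1×1.008 + 1×35.45 = 36.458 g/mol
Mass of H = 1 × 1.008 = 1.008 g/mol
% H = 1.008/36.458 × 100 = 2.76%

2.76%


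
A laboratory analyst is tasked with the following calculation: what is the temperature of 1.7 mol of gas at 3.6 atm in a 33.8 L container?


PV = nRT  (R = 0.08206 L·atm/(mol·K))
T = PV/(nR) = 3.6×33.8/(1.7×0.08206)
= 121.68/0.139502
= 872.25 K

872.25 K


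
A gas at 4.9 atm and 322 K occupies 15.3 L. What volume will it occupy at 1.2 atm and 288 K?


P1V1/T1 = P2V2/T2
V2 = P1V1T2/(T1P2)
= 4.9×15.3×288/(322×1.2)
= 55.878 L

55.878 L


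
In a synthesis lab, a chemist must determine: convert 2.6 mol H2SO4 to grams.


M(H2SO4) = 98.09 g/mol
mass = n × M = 2.6 × 98.09 = 255.03 g

255.03 g


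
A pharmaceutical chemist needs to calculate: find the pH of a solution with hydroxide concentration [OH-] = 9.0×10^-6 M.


pOH = -log10([OH-]) = -log10(9.0×10^-6)
= 6 - log10(9.0) = 5.05
pH = 14 - pOH = 14 - 5.05 = 8.95

8.95


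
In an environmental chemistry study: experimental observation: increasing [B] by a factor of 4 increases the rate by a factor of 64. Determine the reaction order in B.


rate ∝ [B]^n
4^n = 64 → n = 3
Order in B: 3

3


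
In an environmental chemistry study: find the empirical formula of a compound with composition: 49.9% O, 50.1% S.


Assume 100 g sample. Moles of each element:
  O: 49.9/16.0 = 3.119 mol
  S: 50.1/32.07 = 1.562 mol
Divide by smallest (1.562):
  O: 3.119/1.562 = 2.0
  S: 1.562/1.562 = 1.0
Empirical formula: SO2

SO2


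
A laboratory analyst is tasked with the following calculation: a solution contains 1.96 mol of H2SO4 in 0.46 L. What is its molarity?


M = n/V = 1.96/0.46 = 4.261 mol/L

4.261 M


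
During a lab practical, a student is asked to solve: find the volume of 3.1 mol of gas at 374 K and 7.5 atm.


PV = nRT  (R = 0.08206 L·atm/(mol·K))
V = nRT/P = 3.1×0.08206×374/7.5
= 12.685 L

12.685 L


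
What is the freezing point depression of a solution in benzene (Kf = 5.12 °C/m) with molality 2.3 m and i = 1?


ΔTf = Kf × m × i
= 5.12 × 2.3 × 1
= 11.776 °C

11.776 °C


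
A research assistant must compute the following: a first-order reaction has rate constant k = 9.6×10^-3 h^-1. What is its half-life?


t½ = ln2/k = 0.693147/(9.6×10^-3 h^-1)
= 72.20 h

72.20 h


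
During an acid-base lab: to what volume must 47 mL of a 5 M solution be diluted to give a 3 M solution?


C1V1 = C2V2
5 × 47 = 3 × V2
V2 = 235/3 = 78.33 mL

78.33 mL


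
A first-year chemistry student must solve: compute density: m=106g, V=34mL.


ρ = mass/volume
= 106/34
= 3.118 g/mL

3.118 g/mL


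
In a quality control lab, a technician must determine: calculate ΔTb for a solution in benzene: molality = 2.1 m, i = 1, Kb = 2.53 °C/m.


ΔTb = Kb × m × i
= 2.53 × 2.1 × 1
= 5.313 °C

5.313 °C


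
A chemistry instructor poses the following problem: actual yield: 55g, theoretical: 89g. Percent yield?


% yield = actual/theoretical × 100
= 55/89 × 100
= 61.8%

61.8%


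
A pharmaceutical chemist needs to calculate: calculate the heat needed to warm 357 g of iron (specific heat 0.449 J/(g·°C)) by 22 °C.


q = mcΔT = 357 × 0.449 × 22
= 3526.45 J

3526.45 J


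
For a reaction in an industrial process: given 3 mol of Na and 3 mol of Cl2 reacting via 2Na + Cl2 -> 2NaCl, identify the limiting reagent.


Mole ratio available / coefficient:
  Na: 3/2 = 1.500
  Cl2: 3/1 = 3.000
Smaller ratio is limiting.

Na


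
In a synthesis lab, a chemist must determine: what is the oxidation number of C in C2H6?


2x + 6(+1) = 0, so x = -3
Oxidation number: -3

-3


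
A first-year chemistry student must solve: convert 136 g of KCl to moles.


M(KCl) = 74.55 g/mol
n = mass/M = 136/74.55 = 1.8243 mol

1.8243 mol


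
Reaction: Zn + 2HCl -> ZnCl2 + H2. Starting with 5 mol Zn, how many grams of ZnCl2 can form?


Mole ratio ZnCl2:Zn = 1:1
n(ZnCl2) = 5 × 1/1 = 5.000 mol
mass = 5.000 × 136.28 = 681.4 g

681.4 g


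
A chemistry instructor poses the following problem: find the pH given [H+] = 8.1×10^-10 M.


pH = -log10([H+]) = -log10(8.1×10^-10)
= 10 - log10(8.1)
= 10 - 0.91
= 9.09

9.09


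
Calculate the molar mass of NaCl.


M(NaCl) = 1×22.99 + 1×35.45
= 22.99 + 35.45
= 58.44 g/mol

58.44 g/mol


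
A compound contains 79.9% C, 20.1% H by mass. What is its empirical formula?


Assume 100 g sample. Moles of each element:
  C: 79.9/12.01 = 6.653 mol
  H: 20.1/1.008 = 19.94 mol
Divide by smallest (6.653):
  C: 6.653/6.653 = 1.0
  H: 19.94/6.653 = 3.0
Empirical formula: CH3

CH3


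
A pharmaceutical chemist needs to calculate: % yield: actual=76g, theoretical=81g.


% yield = actual/theoretical × 100
= 76/81 × 100
= 93.83%

93.83%


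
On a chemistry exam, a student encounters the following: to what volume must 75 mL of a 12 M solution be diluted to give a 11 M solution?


C1V1 = C2V2
12 × 75 = 11 × V2
V2 = 900/11 = 81.82 mL

81.82 mL


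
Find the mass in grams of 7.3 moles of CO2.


M(CO2) = 44.01 g/mol
mass = n × M = 7.3 × 44.01 = 321.27 g

321.27 g
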